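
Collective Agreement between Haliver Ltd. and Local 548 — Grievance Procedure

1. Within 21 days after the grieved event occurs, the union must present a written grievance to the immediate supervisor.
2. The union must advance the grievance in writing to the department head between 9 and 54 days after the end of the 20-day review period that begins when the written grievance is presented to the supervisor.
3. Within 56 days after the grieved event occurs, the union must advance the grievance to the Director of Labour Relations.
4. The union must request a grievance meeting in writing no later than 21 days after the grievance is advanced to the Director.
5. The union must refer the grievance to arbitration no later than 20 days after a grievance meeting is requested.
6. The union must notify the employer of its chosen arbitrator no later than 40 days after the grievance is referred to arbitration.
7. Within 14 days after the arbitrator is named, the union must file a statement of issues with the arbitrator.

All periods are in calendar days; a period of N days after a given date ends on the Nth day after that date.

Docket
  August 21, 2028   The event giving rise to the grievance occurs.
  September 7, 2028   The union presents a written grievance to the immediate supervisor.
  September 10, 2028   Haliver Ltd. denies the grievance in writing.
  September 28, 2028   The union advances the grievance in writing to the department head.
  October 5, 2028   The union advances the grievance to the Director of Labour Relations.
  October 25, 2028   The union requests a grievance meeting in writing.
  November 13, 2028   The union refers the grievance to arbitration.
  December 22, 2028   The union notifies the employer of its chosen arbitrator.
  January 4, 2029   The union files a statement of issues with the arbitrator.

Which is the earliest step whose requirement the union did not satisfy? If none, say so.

Step 1 — counting 21 days from August 21, 2028 (when the grieved event occurs) gives a deadline of September 11, 2028; September 7, 2028 is within that limit.
Step 2 — 9 and 54 days from September 27, 2028 (end of the 20-day review period, which began when the written grievance is presented to the supervisor on September 7, 2028) are October 6, 2028 and November 20, 2028 respectively; done September 28, 2028 — 8 days before the window opened.
No need to go further; step 2 was not satisfied.

Step 2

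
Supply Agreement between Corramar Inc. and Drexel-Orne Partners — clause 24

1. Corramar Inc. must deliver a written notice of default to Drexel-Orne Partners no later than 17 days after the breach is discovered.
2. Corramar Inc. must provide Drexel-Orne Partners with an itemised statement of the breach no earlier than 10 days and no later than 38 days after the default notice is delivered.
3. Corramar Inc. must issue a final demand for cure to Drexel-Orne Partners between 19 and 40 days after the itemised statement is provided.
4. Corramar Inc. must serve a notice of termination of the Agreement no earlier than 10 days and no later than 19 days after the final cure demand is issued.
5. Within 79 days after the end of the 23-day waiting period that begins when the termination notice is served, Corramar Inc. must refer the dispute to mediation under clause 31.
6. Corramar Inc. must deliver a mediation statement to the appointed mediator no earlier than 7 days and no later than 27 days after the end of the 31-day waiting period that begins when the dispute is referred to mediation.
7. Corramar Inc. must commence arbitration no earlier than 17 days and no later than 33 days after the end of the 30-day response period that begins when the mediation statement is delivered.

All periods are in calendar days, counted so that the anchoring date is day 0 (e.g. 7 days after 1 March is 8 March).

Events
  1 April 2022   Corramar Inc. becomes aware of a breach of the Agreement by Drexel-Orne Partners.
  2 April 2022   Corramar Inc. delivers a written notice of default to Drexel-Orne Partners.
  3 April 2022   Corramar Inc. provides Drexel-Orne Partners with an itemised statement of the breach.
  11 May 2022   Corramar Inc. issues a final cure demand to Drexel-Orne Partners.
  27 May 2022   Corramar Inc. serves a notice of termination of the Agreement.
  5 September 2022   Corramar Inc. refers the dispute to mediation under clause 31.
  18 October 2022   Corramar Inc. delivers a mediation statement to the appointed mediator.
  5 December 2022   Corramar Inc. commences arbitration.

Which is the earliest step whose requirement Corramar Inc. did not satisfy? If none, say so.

Step 1 — counting 17 days from 1 April 2022 (when the breach is discovered) gives a deadline of 18 April 2022; done 2 April 2022 — timely.
Step 2 — 10 and 38 days from 2 April 2022 (when the default notice is delivered) are 12 April 2022 and 10 May 2022 respectively; done 3 April 2022 — 9 days before the window opened.

Step 2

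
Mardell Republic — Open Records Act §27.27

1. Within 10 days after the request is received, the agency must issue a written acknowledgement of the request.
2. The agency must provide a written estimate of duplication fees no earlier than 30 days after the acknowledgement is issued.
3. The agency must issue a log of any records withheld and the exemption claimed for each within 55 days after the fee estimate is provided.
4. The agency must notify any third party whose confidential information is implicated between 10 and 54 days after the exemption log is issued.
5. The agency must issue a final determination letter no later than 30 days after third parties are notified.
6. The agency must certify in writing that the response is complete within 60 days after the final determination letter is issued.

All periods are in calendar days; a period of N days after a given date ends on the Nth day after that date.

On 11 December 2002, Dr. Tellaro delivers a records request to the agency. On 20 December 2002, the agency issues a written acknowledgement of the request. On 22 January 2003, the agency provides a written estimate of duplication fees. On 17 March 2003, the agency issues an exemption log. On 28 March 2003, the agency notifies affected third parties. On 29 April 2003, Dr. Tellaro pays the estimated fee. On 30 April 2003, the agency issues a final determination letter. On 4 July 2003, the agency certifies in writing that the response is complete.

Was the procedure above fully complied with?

No

Step 1 — counting 10 days from 11 December 2002 (when the request is received) gives a deadline of 21 December 2002; completed 20 December 2002, before the deadline.
Step 2 — must wait 30 days from 20 December 2002 (when the acknowledgement is issued), so not before 19 January 2003; done 22 January 2003, after the minimum wait.
Step 3 — counting 55 days from 22 January 2003 (when the fee estimate is provided) gives a deadline of 18 March 2003; completed 17 March 2003, before the deadline.
Step 4 — 10 and 54 days from 17 March 2003 (when the exemption log is issued) are 27 March 2003 and 10 May 2003 respectively; done 28 March 2003, which is between those dates.
Step 5 — counting 30 days from 28 March 2003 (when third parties are notified) gives a deadline of 27 April 2003; not done until 30 April 2003, 3 days after the deadline.
Later steps need not be reached.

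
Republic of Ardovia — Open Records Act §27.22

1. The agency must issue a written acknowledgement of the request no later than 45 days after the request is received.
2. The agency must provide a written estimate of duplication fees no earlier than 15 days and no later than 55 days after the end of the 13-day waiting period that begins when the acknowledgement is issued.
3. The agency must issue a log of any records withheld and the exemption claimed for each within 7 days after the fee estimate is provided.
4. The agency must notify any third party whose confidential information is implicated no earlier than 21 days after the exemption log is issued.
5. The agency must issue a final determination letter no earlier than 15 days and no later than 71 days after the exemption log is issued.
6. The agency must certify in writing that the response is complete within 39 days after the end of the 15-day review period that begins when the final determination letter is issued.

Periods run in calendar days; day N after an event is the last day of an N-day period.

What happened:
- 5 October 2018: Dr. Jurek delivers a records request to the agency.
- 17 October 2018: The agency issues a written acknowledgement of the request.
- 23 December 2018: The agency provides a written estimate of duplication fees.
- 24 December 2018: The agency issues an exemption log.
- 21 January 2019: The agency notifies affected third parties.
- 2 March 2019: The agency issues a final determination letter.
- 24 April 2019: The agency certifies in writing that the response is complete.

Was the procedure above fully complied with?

Yes

(1) due by 5 October 2018 + 45 days = 19 November 2018; 17 October 2018 is within that limit.
(2) the permitted window runs from 30 October 2018 + 15 = 14 November 2018 to 30 October 2018 + 55 = 24 December 2018; done 23 December 2018, which is between those dates.
(3) due by 23 December 2018 + 7 days = 30 December 2018; 24 December 2018 is within that limit.
(4) permitted from 24 December 2018 + 21 days = 14 January 2019 onward; 21 January 2019 is on or after that date.
(5) the permitted window runs from 24 December 2018 + 15 = 8 January 2019 to 24 December 2018 + 71 = 5 March 2019; done 2 March 2019, which is between those dates.
(6) due by 17 March 2019 + 39 days = 25 April 2019; done 24 April 2019 — timely.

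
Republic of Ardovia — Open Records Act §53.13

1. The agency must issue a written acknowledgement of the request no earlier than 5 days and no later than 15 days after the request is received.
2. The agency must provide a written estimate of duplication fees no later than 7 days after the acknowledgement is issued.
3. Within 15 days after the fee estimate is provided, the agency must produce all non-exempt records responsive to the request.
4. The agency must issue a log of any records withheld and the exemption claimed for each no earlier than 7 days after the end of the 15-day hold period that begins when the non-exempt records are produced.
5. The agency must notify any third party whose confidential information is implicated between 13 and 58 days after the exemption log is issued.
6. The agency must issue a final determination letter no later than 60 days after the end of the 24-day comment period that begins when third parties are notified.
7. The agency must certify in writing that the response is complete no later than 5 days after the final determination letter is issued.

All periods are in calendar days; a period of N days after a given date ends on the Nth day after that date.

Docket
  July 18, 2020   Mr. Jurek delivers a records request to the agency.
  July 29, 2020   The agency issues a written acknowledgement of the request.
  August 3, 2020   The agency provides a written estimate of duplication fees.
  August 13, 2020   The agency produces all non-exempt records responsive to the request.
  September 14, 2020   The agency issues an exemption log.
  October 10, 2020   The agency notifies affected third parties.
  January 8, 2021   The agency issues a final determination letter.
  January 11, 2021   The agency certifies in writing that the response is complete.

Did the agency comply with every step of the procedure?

(1) the permitted window runs from July 18, 2020 + 5 = July 23, 2020 to July 18, 2020 + 15 = August 2, 2020; July 29, 2020 falls inside that range.
(2) due by July 29, 2020 + 7 days = August 5, 2020; done August 3, 2020 — timely.
(3) due by August 3, 2020 + 15 days = August 18, 2020; completed August 13, 2020, before the deadline.
(4) permitted from August 28, 2020 + 7 days = September 4, 2020 onward; September 14, 2020 is on or after that date.
(5) the permitted window runs from September 14, 2020 + 13 = September 27, 2020 to September 14, 2020 + 58 = November 11, 2020; October 10, 2020 falls inside that range.
(6) due by November 3, 2020 + 60 days = January 2, 2021; done January 8, 2021 — 6 days late.
No need to go further; step 6 was not satisfied.

No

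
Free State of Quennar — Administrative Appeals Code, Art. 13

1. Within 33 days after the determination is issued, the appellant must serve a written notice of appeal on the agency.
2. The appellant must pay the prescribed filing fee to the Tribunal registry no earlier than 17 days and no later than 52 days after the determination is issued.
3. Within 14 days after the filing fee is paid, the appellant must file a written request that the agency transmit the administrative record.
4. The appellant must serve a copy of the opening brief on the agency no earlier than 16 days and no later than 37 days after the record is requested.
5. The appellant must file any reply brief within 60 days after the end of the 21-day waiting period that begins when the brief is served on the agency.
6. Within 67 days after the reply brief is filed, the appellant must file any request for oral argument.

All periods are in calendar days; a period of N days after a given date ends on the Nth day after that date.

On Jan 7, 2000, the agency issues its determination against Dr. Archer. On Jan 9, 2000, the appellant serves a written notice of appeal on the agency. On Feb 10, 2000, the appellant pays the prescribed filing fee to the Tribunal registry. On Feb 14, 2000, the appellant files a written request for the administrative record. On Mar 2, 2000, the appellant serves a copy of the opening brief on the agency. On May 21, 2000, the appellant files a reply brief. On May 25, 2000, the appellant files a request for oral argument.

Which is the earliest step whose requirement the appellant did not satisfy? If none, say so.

None — every step was satisfied

Step 1: 33 days after Jan 7, 2000 (when the determination is issued) is Feb 9, 2000; done Jan 9, 2000 — timely.
Step 2: the window is 17–52 days after Jan 7, 2000 (when the determination is issued), so Jan 24, 2000 through Feb 28, 2000; Feb 10, 2000 falls inside that range.
Step 3: 14 days after Feb 10, 2000 (when the filing fee is paid) is Feb 24, 2000; Feb 14, 2000 is within that limit.
Step 4: the window is 16–37 days after Feb 14, 2000 (when the record is requested), so Mar 1, 2000 through Mar 22, 2000; done Mar 2, 2000, which is between those dates.
Step 5: 60 days after Mar 23, 2000 (end of the 21-day waiting period, which began when the brief is served on the agency on Mar 2, 2000) is May 22, 2000; May 21, 2000 is within that limit.
Step 6: 67 days after May 21, 2000 (when the reply brief is filed) is Jul 27, 2000; May 25, 2000 is within that limit.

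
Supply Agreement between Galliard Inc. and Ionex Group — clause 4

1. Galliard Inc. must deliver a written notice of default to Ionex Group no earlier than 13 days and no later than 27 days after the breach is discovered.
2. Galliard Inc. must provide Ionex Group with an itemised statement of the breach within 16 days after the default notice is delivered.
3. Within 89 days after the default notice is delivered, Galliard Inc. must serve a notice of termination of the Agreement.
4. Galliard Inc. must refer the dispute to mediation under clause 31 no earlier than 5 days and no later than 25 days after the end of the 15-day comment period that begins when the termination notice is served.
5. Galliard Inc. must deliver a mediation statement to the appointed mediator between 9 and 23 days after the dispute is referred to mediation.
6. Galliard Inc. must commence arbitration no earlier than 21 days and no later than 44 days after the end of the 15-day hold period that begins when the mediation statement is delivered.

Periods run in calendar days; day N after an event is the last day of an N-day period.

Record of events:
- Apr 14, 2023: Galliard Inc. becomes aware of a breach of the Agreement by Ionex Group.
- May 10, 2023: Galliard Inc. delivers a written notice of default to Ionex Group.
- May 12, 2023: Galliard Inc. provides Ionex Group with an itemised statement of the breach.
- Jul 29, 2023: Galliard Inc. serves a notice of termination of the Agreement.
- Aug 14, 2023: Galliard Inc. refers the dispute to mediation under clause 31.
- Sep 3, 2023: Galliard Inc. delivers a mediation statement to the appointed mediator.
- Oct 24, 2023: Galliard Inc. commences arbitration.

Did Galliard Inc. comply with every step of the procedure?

No

Step 1 — 13 and 27 days from Apr 14, 2023 (when the breach is discovered) are Apr 27, 2023 and May 11, 2023 respectively; done May 10, 2023 — within the window.
Step 2 — counting 16 days from May 10, 2023 (when the default notice is delivered) gives a deadline of May 26, 2023; completed May 12, 2023, before the deadline.
Step 3 — counting 89 days from May 10, 2023 (when the default notice is delivered) gives a deadline of Aug 7, 2023; Jul 29, 2023 is within that limit.
Step 4 — 5 and 25 days from Aug 13, 2023 (end of the 15-day comment period, which began when the termination notice is served on Jul 29, 2023) are Aug 18, 2023 and Sep 7, 2023 respectively; Aug 14, 2023 is 4 days too early.
That is the first point of non-compliance.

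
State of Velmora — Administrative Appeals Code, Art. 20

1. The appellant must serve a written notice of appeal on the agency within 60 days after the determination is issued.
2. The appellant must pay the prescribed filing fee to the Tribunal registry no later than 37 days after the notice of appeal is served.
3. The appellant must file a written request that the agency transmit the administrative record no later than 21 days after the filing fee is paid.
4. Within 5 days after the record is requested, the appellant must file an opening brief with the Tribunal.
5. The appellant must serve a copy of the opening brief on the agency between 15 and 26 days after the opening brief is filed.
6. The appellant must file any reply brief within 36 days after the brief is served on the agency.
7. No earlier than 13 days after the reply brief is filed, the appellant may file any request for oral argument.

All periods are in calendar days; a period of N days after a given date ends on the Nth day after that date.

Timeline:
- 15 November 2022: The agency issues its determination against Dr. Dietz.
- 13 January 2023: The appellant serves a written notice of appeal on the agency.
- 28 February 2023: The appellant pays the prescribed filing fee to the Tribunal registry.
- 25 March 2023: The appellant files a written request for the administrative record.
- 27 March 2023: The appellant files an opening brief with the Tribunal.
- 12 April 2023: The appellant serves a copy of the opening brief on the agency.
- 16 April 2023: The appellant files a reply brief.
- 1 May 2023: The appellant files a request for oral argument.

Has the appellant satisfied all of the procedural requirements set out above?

No

Step 1 — counting 60 days from 15 November 2022 (when the determination is issued) gives a deadline of 14 January 2023; done 13 January 2023 — timely.
Step 2 — counting 37 days from 13 January 2023 (when the notice of appeal is served) gives a deadline of 19 February 2023; done 28 February 2023 — 9 days late.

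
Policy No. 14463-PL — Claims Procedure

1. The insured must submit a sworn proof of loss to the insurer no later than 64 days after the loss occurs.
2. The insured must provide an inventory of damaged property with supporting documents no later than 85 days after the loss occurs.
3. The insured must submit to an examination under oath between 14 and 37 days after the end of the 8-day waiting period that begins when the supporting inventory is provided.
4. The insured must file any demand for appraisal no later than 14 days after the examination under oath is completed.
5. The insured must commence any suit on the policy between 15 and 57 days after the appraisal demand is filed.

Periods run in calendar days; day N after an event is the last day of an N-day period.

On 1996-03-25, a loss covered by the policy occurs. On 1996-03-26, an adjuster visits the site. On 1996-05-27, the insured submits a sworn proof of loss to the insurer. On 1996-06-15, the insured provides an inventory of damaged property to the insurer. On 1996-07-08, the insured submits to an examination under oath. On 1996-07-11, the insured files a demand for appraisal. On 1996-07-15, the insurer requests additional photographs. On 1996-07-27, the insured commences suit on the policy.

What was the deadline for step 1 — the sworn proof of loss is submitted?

1996-05-28

Step 1 runs from 1996-03-25, when the loss occurs. 64 days after 1996-03-25 is 1996-05-28.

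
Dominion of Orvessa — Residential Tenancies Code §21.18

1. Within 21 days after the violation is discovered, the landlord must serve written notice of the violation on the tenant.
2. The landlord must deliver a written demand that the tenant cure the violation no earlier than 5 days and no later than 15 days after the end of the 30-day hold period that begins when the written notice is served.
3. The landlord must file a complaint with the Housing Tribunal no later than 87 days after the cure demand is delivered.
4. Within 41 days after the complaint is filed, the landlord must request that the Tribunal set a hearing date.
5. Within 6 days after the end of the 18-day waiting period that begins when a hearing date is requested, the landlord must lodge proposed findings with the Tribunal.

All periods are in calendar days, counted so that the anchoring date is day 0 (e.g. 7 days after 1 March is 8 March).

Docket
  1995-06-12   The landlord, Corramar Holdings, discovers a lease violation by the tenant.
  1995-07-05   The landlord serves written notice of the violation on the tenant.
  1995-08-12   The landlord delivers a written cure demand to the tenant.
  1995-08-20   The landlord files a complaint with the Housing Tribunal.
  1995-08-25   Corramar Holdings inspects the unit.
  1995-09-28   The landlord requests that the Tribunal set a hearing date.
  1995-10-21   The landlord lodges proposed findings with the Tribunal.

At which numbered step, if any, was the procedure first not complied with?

Step 1

Step 1 — counting 21 days from 1995-06-12 (when the violation is discovered) gives a deadline of 1995-07-03; 1995-07-05 misses that deadline by 2 days.
That is the first point of non-compliance.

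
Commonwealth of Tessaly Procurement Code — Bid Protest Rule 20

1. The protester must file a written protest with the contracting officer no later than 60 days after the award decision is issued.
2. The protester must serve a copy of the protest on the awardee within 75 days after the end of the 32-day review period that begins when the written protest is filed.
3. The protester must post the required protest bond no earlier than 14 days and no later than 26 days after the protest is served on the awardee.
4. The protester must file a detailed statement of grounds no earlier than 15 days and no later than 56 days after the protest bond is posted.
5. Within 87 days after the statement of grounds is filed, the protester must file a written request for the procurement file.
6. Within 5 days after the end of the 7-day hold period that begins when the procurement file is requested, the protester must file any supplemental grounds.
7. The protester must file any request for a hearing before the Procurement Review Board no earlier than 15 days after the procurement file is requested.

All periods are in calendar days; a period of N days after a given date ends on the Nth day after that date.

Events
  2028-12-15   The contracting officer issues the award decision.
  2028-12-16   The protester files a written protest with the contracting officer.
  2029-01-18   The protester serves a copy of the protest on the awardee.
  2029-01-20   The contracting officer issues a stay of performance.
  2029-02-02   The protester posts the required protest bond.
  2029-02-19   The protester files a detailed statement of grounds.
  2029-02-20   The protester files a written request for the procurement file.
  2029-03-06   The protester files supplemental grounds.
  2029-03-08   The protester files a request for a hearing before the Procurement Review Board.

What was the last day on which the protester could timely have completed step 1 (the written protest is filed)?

Step 1 runs from 2028-12-15, when the award decision is issued. 60 days after 2028-12-15 is 2029-02-13.

2029-02-13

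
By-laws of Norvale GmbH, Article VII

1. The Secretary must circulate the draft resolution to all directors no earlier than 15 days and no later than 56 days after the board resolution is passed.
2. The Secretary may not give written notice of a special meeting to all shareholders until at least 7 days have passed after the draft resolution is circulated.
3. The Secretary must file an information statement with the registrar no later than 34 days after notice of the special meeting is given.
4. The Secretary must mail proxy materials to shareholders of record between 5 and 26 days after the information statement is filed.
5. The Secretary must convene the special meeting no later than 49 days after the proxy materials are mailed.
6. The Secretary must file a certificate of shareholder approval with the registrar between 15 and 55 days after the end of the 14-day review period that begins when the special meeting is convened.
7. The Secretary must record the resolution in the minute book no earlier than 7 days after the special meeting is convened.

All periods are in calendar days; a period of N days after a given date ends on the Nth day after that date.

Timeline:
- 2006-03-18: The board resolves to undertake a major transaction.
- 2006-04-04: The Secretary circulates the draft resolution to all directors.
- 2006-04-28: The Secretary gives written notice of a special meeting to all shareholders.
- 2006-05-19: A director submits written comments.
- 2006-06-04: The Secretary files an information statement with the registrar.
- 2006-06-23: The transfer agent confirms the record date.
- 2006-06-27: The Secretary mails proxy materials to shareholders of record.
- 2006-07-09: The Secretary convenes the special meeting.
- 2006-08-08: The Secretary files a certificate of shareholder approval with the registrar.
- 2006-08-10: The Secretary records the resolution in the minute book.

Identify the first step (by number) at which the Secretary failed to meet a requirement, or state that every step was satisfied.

(1) the permitted window runs from 2006-03-18 + 15 = 2006-04-02 to 2006-03-18 + 56 = 2006-05-13; done 2006-04-04, which is between those dates.
(2) permitted from 2006-04-04 + 7 days = 2006-04-11 onward; done 2006-04-28, after the minimum wait.
(3) due by 2006-04-28 + 34 days = 2006-06-01; 2006-06-04 misses that deadline by 3 days.
That is the first point of non-compliance.

Step 3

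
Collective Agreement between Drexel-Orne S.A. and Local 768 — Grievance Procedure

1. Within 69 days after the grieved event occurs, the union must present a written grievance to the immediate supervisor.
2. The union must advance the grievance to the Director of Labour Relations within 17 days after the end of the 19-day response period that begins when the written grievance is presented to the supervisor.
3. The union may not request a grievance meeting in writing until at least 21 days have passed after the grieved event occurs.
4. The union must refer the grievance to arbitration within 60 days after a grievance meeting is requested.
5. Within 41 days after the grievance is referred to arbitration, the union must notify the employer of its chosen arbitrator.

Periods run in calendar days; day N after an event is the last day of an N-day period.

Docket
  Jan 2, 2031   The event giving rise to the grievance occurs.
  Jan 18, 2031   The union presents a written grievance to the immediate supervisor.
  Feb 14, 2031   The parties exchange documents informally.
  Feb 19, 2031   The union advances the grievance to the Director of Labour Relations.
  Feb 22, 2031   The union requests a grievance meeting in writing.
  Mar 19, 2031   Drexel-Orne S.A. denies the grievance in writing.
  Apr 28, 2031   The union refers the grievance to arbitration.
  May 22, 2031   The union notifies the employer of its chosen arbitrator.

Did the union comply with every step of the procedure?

No

(1) due by Jan 2, 2031 + 69 days = Mar 12, 2031; Jan 18, 2031 is within that limit.
(2) due by Feb 6, 2031 + 17 days = Feb 23, 2031; Feb 19, 2031 is within that limit.
(3) permitted from Jan 2, 2031 + 21 days = Jan 23, 2031 onward; Feb 22, 2031 is on or after that date.
(4) due by Feb 22, 2031 + 60 days = Apr 23, 2031; done Apr 28, 2031 — 5 days late.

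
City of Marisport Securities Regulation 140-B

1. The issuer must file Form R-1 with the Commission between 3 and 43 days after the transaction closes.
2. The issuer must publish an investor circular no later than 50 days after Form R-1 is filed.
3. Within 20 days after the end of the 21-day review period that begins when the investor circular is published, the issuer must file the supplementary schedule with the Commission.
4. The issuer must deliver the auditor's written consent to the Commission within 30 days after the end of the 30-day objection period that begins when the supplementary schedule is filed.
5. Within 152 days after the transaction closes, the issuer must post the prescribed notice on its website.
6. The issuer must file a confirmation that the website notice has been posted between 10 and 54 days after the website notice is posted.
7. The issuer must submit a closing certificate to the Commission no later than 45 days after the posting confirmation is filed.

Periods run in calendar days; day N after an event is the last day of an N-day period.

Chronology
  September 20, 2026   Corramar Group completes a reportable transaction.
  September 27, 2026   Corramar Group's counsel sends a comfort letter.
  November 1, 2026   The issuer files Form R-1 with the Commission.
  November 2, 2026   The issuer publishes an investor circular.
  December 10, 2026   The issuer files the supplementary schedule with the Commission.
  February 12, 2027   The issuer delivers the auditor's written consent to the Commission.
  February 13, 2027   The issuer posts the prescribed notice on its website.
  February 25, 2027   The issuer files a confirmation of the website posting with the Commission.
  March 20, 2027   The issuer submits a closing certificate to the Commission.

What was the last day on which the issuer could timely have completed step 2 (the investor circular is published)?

Step 2 runs from November 1, 2026, when Form R-1 is filed. 50 days after November 1, 2026 is December 21, 2026.

December 21, 2026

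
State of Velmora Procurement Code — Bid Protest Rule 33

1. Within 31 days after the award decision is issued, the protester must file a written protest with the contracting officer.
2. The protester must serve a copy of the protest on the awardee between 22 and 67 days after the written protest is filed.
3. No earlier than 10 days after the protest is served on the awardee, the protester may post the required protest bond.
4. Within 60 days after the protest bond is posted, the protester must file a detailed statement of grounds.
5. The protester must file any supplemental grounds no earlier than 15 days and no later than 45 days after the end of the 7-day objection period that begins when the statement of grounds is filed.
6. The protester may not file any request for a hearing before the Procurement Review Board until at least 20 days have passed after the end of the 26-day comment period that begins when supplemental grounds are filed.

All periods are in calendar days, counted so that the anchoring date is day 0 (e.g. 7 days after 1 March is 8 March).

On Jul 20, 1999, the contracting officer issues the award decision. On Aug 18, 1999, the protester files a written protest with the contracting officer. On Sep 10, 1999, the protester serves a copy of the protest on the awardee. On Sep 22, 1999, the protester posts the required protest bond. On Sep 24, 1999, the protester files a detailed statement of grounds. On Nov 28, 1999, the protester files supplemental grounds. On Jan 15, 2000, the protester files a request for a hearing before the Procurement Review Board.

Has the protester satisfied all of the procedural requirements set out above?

No

(1) due by Jul 20, 1999 + 31 days = Aug 20, 1999; completed Aug 18, 1999, before the deadline.
(2) the permitted window runs from Aug 18, 1999 + 22 = Sep 9, 1999 to Aug 18, 1999 + 67 = Oct 24, 1999; done Sep 10, 1999 — within the window.
(3) permitted from Sep 10, 1999 + 10 days = Sep 20, 1999 onward; done Sep 22, 1999 — permitted.
(4) due by Sep 22, 1999 + 60 days = Nov 21, 1999; Sep 24, 1999 is within that limit.
(5) the permitted window runs from Oct 1, 1999 + 15 = Oct 16, 1999 to Oct 1, 1999 + 45 = Nov 15, 1999; Nov 28, 1999 is 13 days past the end of the window.
The analysis stops there.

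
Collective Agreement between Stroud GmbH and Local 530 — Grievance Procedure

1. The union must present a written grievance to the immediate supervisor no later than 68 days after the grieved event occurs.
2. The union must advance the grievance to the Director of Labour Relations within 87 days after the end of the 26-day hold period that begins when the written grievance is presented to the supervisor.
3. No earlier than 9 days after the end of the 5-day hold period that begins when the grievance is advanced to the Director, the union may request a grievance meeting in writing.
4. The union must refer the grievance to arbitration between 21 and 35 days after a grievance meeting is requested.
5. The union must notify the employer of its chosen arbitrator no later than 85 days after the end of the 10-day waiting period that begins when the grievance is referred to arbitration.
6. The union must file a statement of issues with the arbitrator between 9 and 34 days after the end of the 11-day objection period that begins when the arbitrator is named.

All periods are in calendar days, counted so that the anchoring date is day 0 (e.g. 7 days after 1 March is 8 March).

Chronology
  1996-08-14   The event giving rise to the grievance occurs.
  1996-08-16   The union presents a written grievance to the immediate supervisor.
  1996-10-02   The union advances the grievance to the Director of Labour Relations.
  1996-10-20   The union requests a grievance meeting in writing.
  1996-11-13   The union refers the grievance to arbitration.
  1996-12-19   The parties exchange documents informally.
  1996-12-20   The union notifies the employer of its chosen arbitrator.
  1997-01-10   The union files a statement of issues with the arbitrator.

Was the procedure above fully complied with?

Step 1: 68 days after 1996-08-14 (when the grieved event occurs) is 1996-10-21; 1996-08-16 is within that limit.
Step 2: 87 days after 1996-09-11 (end of the 26-day hold period, which began when the written grievance is presented to the supervisor on 1996-08-16) is 1996-12-07; completed 1996-10-02, before the deadline.
Step 3: the earliest permitted date is 9 days after 1996-10-07 (end of the 5-day hold period, which began when the grievance is advanced to the Director on 1996-10-02), i.e. 1996-10-16; 1996-10-20 is on or after that date.
Step 4: the window is 21–35 days after 1996-10-20 (when a grievance meeting is requested), so 1996-11-10 through 1996-11-24; done 1996-11-13, which is between those dates.
Step 5: 85 days after 1996-11-23 (end of the 10-day waiting period, which began when the grievance is referred to arbitration on 1996-11-13) is 1997-02-16; done 1996-12-20 — timely.
Step 6: the window is 9–34 days after 1996-12-31 (end of the 11-day objection period, which began when the arbitrator is named on 1996-12-20), so 1997-01-09 through 1997-02-03; done 1997-01-10 — within the window.

Yes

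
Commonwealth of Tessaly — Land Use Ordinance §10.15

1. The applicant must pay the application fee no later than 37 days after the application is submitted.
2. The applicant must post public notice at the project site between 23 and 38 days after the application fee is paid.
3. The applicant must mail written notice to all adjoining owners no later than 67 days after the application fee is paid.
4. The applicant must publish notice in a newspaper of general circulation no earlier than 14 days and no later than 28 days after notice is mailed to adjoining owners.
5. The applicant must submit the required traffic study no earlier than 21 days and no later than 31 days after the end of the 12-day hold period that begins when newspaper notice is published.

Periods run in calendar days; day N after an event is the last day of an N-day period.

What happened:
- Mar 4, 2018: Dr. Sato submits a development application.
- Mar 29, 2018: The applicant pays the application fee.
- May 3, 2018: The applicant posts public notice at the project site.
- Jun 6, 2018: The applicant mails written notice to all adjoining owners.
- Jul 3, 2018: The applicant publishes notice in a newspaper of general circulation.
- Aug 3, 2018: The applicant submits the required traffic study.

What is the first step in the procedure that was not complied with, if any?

Step 3

(1) due by Mar 4, 2018 + 37 days = Apr 10, 2018; done Mar 29, 2018 — timely.
(2) the permitted window runs from Mar 29, 2018 + 23 = Apr 21, 2018 to Mar 29, 2018 + 38 = May 6, 2018; done May 3, 2018 — within the window.
(3) due by Mar 29, 2018 + 67 days = Jun 4, 2018; done Jun 6, 2018 — 2 days late.
The analysis stops there.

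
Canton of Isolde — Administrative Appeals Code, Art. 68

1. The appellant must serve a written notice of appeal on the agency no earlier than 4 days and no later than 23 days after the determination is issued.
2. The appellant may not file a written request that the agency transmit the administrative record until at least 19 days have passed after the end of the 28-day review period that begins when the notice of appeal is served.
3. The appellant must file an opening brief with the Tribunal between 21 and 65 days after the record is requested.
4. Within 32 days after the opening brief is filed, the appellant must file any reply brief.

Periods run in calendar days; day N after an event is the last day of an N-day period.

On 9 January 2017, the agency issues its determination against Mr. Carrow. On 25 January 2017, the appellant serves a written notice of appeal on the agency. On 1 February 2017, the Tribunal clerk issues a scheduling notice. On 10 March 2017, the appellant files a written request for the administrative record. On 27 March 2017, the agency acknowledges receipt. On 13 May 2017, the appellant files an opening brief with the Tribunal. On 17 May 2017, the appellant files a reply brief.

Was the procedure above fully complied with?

Step 1 — 4 and 23 days from 9 January 2017 (when the determination is issued) are 13 January 2017 and 1 February 2017 respectively; done 25 January 2017 — within the window.
Step 2 — must wait 19 days from 22 February 2017 (end of the 28-day review period, which began when the notice of appeal is served on 25 January 2017), so not before 13 March 2017; 10 March 2017 is 3 days before the earliest permitted date.
Later steps need not be reached.

No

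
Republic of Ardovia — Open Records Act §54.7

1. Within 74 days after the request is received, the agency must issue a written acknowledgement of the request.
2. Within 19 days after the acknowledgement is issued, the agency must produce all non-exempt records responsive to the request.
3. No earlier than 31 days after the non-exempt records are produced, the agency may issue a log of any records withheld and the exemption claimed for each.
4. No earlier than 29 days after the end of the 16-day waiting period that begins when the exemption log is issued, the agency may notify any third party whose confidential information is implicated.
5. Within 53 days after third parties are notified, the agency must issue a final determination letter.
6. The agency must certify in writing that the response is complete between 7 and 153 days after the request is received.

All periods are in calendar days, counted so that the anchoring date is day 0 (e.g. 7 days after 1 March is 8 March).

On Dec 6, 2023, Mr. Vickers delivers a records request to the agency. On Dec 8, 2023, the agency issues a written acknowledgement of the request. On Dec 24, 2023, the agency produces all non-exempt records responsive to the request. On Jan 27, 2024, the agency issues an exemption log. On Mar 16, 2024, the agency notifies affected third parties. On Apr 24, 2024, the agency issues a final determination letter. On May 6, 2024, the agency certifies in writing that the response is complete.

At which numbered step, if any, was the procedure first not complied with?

Step 1 — counting 74 days from Dec 6, 2023 (when the request is received) gives a deadline of Feb 18, 2024; done Dec 8, 2023 — timely.
Step 2 — counting 19 days from Dec 8, 2023 (when the acknowledgement is issued) gives a deadline of Dec 27, 2023; done Dec 24, 2023 — timely.
Step 3 — must wait 31 days from Dec 24, 2023 (when the non-exempt records are produced), so not before Jan 24, 2024; done Jan 27, 2024 — permitted.
Step 4 — must wait 29 days from Feb 12, 2024 (end of the 16-day waiting period, which began when the exemption log is issued on Jan 27, 2024), so not before Mar 12, 2024; Mar 16, 2024 is on or after that date.
Step 5 — counting 53 days from Mar 16, 2024 (when third parties are notified) gives a deadline of May 8, 2024; done Apr 24, 2024 — timely.
Step 6 — 7 and 153 days from Dec 6, 2023 (when the request is received) are Dec 13, 2023 and May 7, 2024 respectively; done May 6, 2024 — within the window.

None — every step was satisfied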